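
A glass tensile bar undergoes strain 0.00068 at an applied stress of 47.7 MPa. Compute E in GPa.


Young's modulus: E = stress / strain
  E = 47.7 MPa / 0.00068 = 70147.06 MPa
Convert to GPa: 70147.06 / 1000 = 70.15 GPa

70.15 GPa


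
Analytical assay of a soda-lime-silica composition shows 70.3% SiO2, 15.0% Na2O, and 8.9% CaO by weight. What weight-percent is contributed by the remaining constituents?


Sum the three major oxides:
  SiO2 + Na2O + CaO = 70.3 + 15.0 + 8.9 = 94.2%
Subtract from 100%:
  Others = 100 - 94.2 = 5.8%

5.8%


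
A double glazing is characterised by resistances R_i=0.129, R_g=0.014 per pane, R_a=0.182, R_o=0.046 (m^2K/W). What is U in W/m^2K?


Total thermal resistance (series):
  R_total = R_in + R_glass + R_air + R_glass + R_out
  R_total = 0.129 + 0.014 + 0.182 + 0.014 + 0.046 = 0.385 m^2K/W
U-value = 1 / R_total = 1 / 0.385 = 2.597 W/m^2K

2.597 W/m^2K


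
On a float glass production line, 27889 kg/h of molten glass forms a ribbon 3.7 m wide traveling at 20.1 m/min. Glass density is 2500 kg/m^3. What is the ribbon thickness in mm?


Ribbon cross-section from mass balance:
  Volume rate = throughput / density = 27889 / 2500 = 11.1556 m^3/h
  thickness = volume rate / (speed * 60 * width), i.e.
  thickness = throughput / (60 * speed * width * density) * 1000
  thickness = 27889 / (60 * 20.1 * 3.7 * 2500) * 1000 = 2.5 mm

2.5 mm


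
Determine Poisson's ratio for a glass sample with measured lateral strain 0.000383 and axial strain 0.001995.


Poisson's ratio: nu = lateral strain / axial strain
  nu = 0.000383 / 0.001995 = 0.192

0.192


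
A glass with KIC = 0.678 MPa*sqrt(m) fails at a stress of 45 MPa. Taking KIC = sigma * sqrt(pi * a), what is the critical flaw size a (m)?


Rearrange KIC = sigma * sqrt(pi * a):
  sqrt(pi * a) = KIC / sigma
  sqrt(pi * a) = 0.678 / 45 = 0.015067
  a = (KIC / sigma)^2 / pi
  a = 0.015067^2 / pi = 0.0000723 m

0.0000723 m


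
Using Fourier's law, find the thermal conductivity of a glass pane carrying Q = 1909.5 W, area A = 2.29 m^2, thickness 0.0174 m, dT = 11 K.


Fourier's law rearranged: k = Q * t / (A * dT)
  Numerator = 1909.5 * 0.0174 = 33.2253
  Denominator = 2.29 * 11 = 25.19
  k = 33.2253 / 25.19 = 1.319 W/mK

1.319 W/mK


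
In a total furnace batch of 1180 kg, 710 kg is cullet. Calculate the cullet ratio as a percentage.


Cullet ratio = (cullet mass / total batch mass) * 100
  Ratio = 710 / 1180 * 100 = 60.17%

60.17%


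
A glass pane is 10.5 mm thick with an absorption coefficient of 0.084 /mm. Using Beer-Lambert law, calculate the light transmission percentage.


Beer-Lambert law: T = exp(-alpha * thickness)
  exponent = -0.084 * 10.5 = -0.882
  T = exp(-0.882) = 0.414
  Percentage = 0.414 * 100 = 41.4%

41.4%


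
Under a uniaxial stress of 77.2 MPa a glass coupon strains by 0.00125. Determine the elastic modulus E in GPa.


Young's modulus: E = stress / strain
  E = 77.2 MPa / 0.00125 = 61760 MPa
Convert to GPa: 61760 / 1000 = 61.76 GPa

61.76 GPa


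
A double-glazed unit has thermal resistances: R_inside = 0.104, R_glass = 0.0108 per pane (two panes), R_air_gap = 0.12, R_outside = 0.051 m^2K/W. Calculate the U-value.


Total thermal resistance (series):
  R_total = R_in + R_glass + R_air + R_glass + R_out
  R_total = 0.104 + 0.0108 + 0.12 + 0.0108 + 0.051 = 0.2966 m^2K/W
U-value = 1 / R_total = 1 / 0.2966 = 3.372 W/m^2K

3.372 W/m^2K


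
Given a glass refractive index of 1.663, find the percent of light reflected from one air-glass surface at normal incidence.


Fresnel reflectance at normal incidence:
  R = ((n - 1)/(n + 1))^2
  (n - 1)/(n + 1) = (1.663 - 1)/(1.663 + 1) = 0.248967
  R = 0.248967^2 = 0.0619846
  R(%) = 0.0619846 * 100 = 6.198%

6.198%


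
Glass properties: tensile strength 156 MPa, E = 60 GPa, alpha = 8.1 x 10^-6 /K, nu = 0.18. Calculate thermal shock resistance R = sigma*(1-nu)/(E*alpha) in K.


Thermal shock resistance: R = sigma * (1 - nu) / (E * alpha)
  Numerator = 156 * (1 - 0.18) = 127.92
  Denominator = 60 * 1000 * (8.1 x 10^-6) = 0.486
  R = 127.92 / 0.486 = 263.2 K

263.2 K


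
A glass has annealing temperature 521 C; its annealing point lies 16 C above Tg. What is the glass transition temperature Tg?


Rearrange T_anneal = Tg + offset for Tg:
  Tg = T_anneal - offset = 521 - 16 = 505 C

505 C


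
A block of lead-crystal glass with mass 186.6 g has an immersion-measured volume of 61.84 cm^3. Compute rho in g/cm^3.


Use the definition of density:
  rho = mass / volume
  rho = 186.6 / 61.84 = 3.017 g/cm^3

3.017 g/cm^3


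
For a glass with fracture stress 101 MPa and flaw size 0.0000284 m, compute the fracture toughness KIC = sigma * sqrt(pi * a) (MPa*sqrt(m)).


Fracture toughness: KIC = sigma * sqrt(pi * a)
  pi * a = pi * 0.0000284 = 0.000089221
  sqrt(pi * a) = 0.009446
  KIC = 101 * 0.009446 = 0.954 MPa*sqrt(m)

0.954 MPa*sqrt(m)


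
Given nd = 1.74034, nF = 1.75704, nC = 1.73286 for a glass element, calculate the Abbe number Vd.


Abbe number formula: Vd = (nd - 1) / (nF - nC)
  nd - 1 = 1.74034 - 1 = 0.74034
  nF - nC = 1.75704 - 1.73286 = 0.02418
  Vd = 0.74034 / 0.02418 = 30.62

30.62


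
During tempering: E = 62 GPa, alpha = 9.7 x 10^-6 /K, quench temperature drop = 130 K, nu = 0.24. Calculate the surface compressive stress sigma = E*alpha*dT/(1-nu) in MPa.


Tempering stress: sigma = E * alpha * dT / (1 - nu)
  E (MPa) = 62 * 1000 = 62000
  Numerator = 62000 * (9.7 x 10^-6) * 130 = 78.182
  Denominator = 1 - 0.24 = 0.76
  sigma = 78.182 / 0.76 = 102.9 MPa

102.9 MPa


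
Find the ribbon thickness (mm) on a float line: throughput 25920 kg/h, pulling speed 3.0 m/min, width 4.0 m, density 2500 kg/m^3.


Ribbon cross-section from mass balance:
  Volume rate = throughput / density = 25920 / 2500 = 10.368 m^3/h
  thickness = volume rate / (speed * 60 * width), i.e.
  thickness = throughput / (60 * speed * width * density) * 1000
  thickness = 25920 / (60 * 3.0 * 4.0 * 2500) * 1000 = 14.4 mm

14.4 mm


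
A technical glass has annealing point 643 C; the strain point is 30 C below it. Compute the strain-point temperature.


Strain point = annealing point - difference:
  T_strain = 643 - 30 = 613 C

613 C


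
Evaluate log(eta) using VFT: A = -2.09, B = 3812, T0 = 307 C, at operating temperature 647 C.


VFT equation: log(eta) = A + B / (T - T0)
  T - T0 = 647 - 307 = 340
  B / (T - T0) = 3812 / 340 = 11.212
  log(eta) = -2.09 + 11.212 = 9.122

9.122


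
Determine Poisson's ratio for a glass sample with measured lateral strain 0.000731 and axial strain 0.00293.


Poisson's ratio: nu = lateral strain / axial strain
  nu = 0.000731 / 0.00293 = 0.2495

0.2495


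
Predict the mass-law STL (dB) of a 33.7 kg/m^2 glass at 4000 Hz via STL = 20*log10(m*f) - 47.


Mass law: STL = 20 * log10(m * f) - 47
  m * f = 33.7 * 4000 = 134800
  log10(134800) = 5.12969
  STL = 20 * 5.12969 - 47 = 102.5938 - 47 = 55.6 dB

55.6 dB


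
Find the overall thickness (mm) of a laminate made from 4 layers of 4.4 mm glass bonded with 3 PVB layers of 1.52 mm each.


Total thickness = glass contribution + PVB contribution
  Glass: 4 * 4.4 = 17.6 mm
  PVB: 3 * 1.52 = 4.56 mm
  Total = 17.6 + 4.56 = 22.16 mm

22.16 mm


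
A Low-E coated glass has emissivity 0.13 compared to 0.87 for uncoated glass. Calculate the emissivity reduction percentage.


Percentage reduction = (1 - coated/uncoated) * 100
  Ratio = 0.13 / 0.87 = 0.1494
  Reduction = (1 - 0.1494) * 100 = 85.1%

85.1%


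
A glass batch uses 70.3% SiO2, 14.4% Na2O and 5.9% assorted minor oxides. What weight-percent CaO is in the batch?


Pieces sum to 100%:
  CaO = 100 - (SiO2 + Na2O + others)
  CaO = 100 - (70.3 + 14.4 + 5.9) = 9.4%

9.4%


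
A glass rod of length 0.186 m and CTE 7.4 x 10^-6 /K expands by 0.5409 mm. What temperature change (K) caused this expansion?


Rearrange dL = alpha * L0 * dT for dT:
  dT = dL / (alpha * L0)
  dL (m) = 0.5409 / 1000 = 0.0005409
  dT = 0.0005409 / ((7.4 x 10^-6) * 0.186) = 393.0 K

393.0 K


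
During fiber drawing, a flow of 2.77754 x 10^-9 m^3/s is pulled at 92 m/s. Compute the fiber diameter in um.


Cross-sectional area from continuity:
  A = Q / v = 2.77754 x 10^-9 / 92 = 3.019065 x 10^-11 m^2
Diameter from circular cross-section:
  d = sqrt(4A / pi) * 10^6 (m -> um)
  d = sqrt(4 * 3.019065 x 10^-11 / pi) * 10^6 = 6.2 um

6.2 um


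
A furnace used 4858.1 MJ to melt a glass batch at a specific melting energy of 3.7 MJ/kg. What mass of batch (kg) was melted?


Rearrange E = m * s for m:
  m = E / s
  m = 4858.1 / 3.7 = 1313.0 kg

1313.0 kg


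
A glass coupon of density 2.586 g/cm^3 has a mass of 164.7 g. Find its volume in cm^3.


Rearrange rho = m / V:
  V = m / rho
  V = 164.7 / 2.586 = 63.689 cm^3

63.689 cm^3


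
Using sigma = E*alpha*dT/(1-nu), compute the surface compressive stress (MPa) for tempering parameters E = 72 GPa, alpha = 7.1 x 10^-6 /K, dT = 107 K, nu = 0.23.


Tempering stress: sigma = E * alpha * dT / (1 - nu)
  E (MPa) = 72 * 1000 = 72000
  Numerator = 72000 * (7.1 x 10^-6) * 107 = 54.6984
  Denominator = 1 - 0.23 = 0.77
  sigma = 54.6984 / 0.77 = 71.0 MPa

71.0 MPa


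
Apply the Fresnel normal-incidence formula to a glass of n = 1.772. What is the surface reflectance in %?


Fresnel reflectance at normal incidence:
  R = ((n - 1)/(n + 1))^2
  (n - 1)/(n + 1) = (1.772 - 1)/(1.772 + 1) = 0.278499
  R = 0.278499^2 = 0.0775617
  R(%) = 0.0775617 * 100 = 7.756%

7.756%


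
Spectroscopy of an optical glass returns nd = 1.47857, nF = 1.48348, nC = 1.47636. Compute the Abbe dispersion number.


Abbe number formula: Vd = (nd - 1) / (nF - nC)
  nd - 1 = 1.47857 - 1 = 0.47857
  nF - nC = 1.48348 - 1.47636 = 0.00712
  Vd = 0.47857 / 0.00712 = 67.21

67.21


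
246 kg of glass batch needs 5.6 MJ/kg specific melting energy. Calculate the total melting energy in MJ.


Total energy = mass * specific energy
  E = 246 * 5.6 = 1377.6 MJ

1377.6 MJ


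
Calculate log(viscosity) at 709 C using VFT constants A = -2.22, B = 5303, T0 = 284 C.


VFT equation: log(eta) = A + B / (T - T0)
  T - T0 = 709 - 284 = 425
  B / (T - T0) = 5303 / 425 = 12.478
  log(eta) = -2.22 + 12.478 = 10.258

10.258


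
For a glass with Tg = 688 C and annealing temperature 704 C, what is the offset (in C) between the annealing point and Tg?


Offset = T_anneal - Tg:
  offset = 704 - 688 = 16 C

16 C


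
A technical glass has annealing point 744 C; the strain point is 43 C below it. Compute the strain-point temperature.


Strain point = annealing point - difference:
  T_strain = 744 - 43 = 701 C

701 C


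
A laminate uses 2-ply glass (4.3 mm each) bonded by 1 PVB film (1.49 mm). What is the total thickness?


Total thickness = glass contribution + PVB contribution
  Glass: 2 * 4.3 = 8.6 mm
  PVB: 1 * 1.49 = 1.49 mm
  Total = 8.6 + 1.49 = 10.09 mm

10.09 mm


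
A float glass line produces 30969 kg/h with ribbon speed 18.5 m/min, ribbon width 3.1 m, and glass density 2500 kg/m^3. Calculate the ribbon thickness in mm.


Ribbon cross-section from mass balance:
  Volume rate = throughput / density = 30969 / 2500 = 12.3876 m^3/h
  thickness = volume rate / (speed * 60 * width), i.e.
  thickness = throughput / (60 * speed * width * density) * 1000
  thickness = 30969 / (60 * 18.5 * 3.1 * 2500) * 1000 = 3.6 mm

3.6 mm


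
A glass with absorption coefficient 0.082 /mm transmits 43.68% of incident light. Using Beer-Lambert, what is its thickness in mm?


Rearrange T = exp(-alpha * thickness):
  thickness = -ln(T) / alpha
  T = 43.68/100 = 0.4368
  ln(T) = -0.82828
  -ln(T) = 0.82828
  thickness = 0.82828 / 0.082 = 10.1 mm

10.1 mm


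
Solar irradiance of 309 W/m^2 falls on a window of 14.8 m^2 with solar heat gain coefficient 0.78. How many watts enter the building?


Solar heat gain: Q = Area * SHGC * Irradiance
  Q = 14.8 * 0.78 * 309 = 3567.1 W

3567.1 W


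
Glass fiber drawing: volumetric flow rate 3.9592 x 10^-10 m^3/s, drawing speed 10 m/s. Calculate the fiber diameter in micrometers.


Cross-sectional area from continuity:
  A = Q / v = 3.9592 x 10^-10 / 10 = 3.9592 x 10^-11 m^2
Diameter from circular cross-section:
  d = sqrt(4A / pi) * 10^6 (m -> um)
  d = sqrt(4 * 3.9592 x 10^-11 / pi) * 10^6 = 7.1 um

7.1 um


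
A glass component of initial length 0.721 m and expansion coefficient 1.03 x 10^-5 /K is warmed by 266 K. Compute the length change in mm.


Thermal expansion formula: dL = alpha * L0 * dT
  dL = (1.03 x 10^-5) * 0.721 * 266 = 0.0019754 m
Convert to mm: 0.0019754 * 1000 = 1.9754 mm

1.9754 mm


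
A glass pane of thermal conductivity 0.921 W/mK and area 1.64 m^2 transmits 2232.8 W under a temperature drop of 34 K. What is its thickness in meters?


Fourier's law: t = k * A * dT / Q
  t = 0.921 * 1.64 * 34 / 2232.8
  t = 51.35496 / 2232.8 = 0.023 m

0.023 m


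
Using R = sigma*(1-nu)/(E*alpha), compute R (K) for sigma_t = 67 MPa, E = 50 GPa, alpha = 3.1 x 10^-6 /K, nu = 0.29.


Thermal shock resistance: R = sigma * (1 - nu) / (E * alpha)
  Numerator = 67 * (1 - 0.29) = 47.57
  Denominator = 50 * 1000 * (3.1 x 10^-6) = 0.155
  R = 47.57 / 0.155 = 306.9 K

306.9 K


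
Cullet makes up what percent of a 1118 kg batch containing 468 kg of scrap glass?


Cullet ratio = (cullet mass / total batch mass) * 100
  Ratio = 468 / 1118 * 100 = 41.86%

41.86%


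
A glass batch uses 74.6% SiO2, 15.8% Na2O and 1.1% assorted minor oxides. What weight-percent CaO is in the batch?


Pieces sum to 100%:
  CaO = 100 - (SiO2 + Na2O + others)
  CaO = 100 - (74.6 + 15.8 + 1.1) = 8.5%

8.5%


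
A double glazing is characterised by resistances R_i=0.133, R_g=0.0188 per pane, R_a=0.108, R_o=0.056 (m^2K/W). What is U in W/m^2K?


Total thermal resistance (series):
  R_total = R_in + R_glass + R_air + R_glass + R_out
  R_total = 0.133 + 0.0188 + 0.108 + 0.0188 + 0.056 = 0.3346 m^2K/W
U-value = 1 / R_total = 1 / 0.3346 = 2.989 W/m^2K

2.989 W/m^2K


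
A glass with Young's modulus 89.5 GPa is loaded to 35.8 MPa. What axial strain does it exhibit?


Rearrange E = sigma / epsilon:
  epsilon = sigma / E
  E (MPa) = 89.5 * 1000 = 89500
  epsilon = 35.8 / 89500 = 0.0004

0.0004


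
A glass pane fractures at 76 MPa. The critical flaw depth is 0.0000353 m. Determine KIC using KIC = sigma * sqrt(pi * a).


Fracture toughness: KIC = sigma * sqrt(pi * a)
  pi * a = pi * 0.0000353 = 0.000110898
  sqrt(pi * a) = 0.010531
  KIC = 76 * 0.010531 = 0.8 MPa*sqrt(m)

0.8 MPa*sqrt(m)


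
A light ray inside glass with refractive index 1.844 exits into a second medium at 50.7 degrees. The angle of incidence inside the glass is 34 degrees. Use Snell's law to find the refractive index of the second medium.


Apply Snell's law: n1 * sin(theta1) = n2 * sin(theta2)
  n2 = n1 * sin(theta1) / sin(theta2)
  sin(34) = 0.559193
  sin(50.7) = 0.77384
  n2 = 1.844 * 0.559193 / 0.77384 = 1.3325

1.3325


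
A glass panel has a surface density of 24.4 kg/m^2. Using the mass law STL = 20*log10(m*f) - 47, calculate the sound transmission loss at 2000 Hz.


Mass law: STL = 20 * log10(m * f) - 47
  m * f = 24.4 * 2000 = 48800
  log10(48800) = 4.68842
  STL = 20 * 4.68842 - 47 = 93.7684 - 47 = 46.8 dB

46.8 dB


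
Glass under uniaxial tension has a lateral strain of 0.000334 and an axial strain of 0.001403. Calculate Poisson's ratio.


Poisson's ratio: nu = lateral strain / axial strain
  nu = 0.000334 / 0.001403 = 0.2381

0.2381


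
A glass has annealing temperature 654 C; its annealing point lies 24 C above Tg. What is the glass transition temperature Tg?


Rearrange T_anneal = Tg + offset for Tg:
  Tg = T_anneal - offset = 654 - 24 = 630 C

630 C


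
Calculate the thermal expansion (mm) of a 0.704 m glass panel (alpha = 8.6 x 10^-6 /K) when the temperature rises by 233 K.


Thermal expansion formula: dL = alpha * L0 * dT
  dL = (8.6 x 10^-6) * 0.704 * 233 = 0.00141068 m
Convert to mm: 0.00141068 * 1000 = 1.4107 mm

1.4107 mm


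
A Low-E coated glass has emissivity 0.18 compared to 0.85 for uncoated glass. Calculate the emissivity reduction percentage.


Percentage reduction = (1 - coated/uncoated) * 100
  Ratio = 0.18 / 0.85 = 0.2118
  Reduction = (1 - 0.2118) * 100 = 78.8%

78.8%


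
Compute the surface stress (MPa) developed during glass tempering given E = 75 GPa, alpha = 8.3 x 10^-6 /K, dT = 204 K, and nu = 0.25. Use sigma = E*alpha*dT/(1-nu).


Tempering stress: sigma = E * alpha * dT / (1 - nu)
  E (MPa) = 75 * 1000 = 75000
  Numerator = 75000 * (8.3 x 10^-6) * 204 = 126.99
  Denominator = 1 - 0.25 = 0.75
  sigma = 126.99 / 0.75 = 169.3 MPa

169.3 MPa


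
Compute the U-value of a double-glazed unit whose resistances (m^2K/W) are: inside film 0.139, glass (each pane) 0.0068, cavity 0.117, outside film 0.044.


Total thermal resistance (series):
  R_total = R_in + R_glass + R_air + R_glass + R_out
  R_total = 0.139 + 0.0068 + 0.117 + 0.0068 + 0.044 = 0.3136 m^2K/W
U-value = 1 / R_total = 1 / 0.3136 = 3.189 W/m^2K

3.189 W/m^2K


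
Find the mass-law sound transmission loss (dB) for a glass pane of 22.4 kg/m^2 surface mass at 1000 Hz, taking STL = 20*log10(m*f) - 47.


Mass law: STL = 20 * log10(m * f) - 47
  m * f = 22.4 * 1000 = 22400
  log10(22400) = 4.35025
  STL = 20 * 4.35025 - 47 = 87.005 - 47 = 40.0 dB

40.0 dB


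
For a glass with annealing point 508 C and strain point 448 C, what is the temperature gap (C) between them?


Gap = T_anneal - T_strain:
  gap = 508 - 448 = 60 C

60 C


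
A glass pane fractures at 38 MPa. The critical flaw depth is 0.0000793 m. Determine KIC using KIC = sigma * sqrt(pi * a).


Fracture toughness: KIC = sigma * sqrt(pi * a)
  pi * a = pi * 0.0000793 = 0.000249128
  sqrt(pi * a) = 0.015784
  KIC = 38 * 0.015784 = 0.6 MPa*sqrt(m)

0.6 MPa*sqrt(m)


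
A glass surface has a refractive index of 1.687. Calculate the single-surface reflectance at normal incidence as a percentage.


Fresnel reflectance at normal incidence:
  R = ((n - 1)/(n + 1))^2
  (n - 1)/(n + 1) = (1.687 - 1)/(1.687 + 1) = 0.255675
  R = 0.255675^2 = 0.0653697
  R(%) = 0.0653697 * 100 = 6.537%

6.537%


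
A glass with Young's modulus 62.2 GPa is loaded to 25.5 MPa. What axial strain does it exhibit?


Rearrange E = sigma / epsilon:
  epsilon = sigma / E
  E (MPa) = 62.2 * 1000 = 62200
  epsilon = 25.5 / 62200 = 0.00041

0.00041


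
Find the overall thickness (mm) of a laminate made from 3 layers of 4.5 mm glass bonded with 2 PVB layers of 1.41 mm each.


Total thickness = glass contribution + PVB contribution
  Glass: 3 * 4.5 = 13.5 mm
  PVB: 2 * 1.41 = 2.82 mm
  Total = 13.5 + 2.82 = 16.32 mm

16.32 mm


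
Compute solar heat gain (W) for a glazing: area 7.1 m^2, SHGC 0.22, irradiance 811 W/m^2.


Solar heat gain: Q = Area * SHGC * Irradiance
  Q = 7.1 * 0.22 * 811 = 1266.8 W

1266.8 W


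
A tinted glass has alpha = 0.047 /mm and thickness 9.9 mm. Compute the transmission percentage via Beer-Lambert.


Beer-Lambert law: T = exp(-alpha * thickness)
  exponent = -0.047 * 9.9 = -0.4653
  T = exp(-0.4653) = 0.6279
  Percentage = 0.6279 * 100 = 62.79%

62.79%


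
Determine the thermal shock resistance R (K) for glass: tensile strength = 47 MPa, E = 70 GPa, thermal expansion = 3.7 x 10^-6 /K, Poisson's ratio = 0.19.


Thermal shock resistance: R = sigma * (1 - nu) / (E * alpha)
  Numerator = 47 * (1 - 0.19) = 38.07
  Denominator = 70 * 1000 * (3.7 x 10^-6) = 0.259
  R = 38.07 / 0.259 = 147.0 K

147.0 K


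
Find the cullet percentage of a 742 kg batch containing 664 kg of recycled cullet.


Cullet ratio = (cullet mass / total batch mass) * 100
  Ratio = 664 / 742 * 100 = 89.49%

89.49%


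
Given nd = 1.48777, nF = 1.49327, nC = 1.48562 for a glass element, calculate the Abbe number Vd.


Abbe number formula: Vd = (nd - 1) / (nF - nC)
  nd - 1 = 1.48777 - 1 = 0.48777
  nF - nC = 1.49327 - 1.48562 = 0.00765
  Vd = 0.48777 / 0.00765 = 63.76

63.76


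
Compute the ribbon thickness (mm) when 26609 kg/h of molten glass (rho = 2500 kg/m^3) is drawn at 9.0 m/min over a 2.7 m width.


Ribbon cross-section from mass balance:
  Volume rate = throughput / density = 26609 / 2500 = 10.6436 m^3/h
  thickness = volume rate / (speed * 60 * width), i.e.
  thickness = throughput / (60 * speed * width * density) * 1000
  thickness = 26609 / (60 * 9.0 * 2.7 * 2500) * 1000 = 7.3 mm

7.3 mm


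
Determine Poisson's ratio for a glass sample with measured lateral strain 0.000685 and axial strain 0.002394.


Poisson's ratio: nu = lateral strain / axial strain
  nu = 0.000685 / 0.002394 = 0.2861

0.2861


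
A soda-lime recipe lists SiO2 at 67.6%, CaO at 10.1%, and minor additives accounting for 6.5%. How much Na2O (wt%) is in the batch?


Pieces sum to 100%:
  Na2O = 100 - (SiO2 + CaO + others)
  Na2O = 100 - (67.6 + 10.1 + 6.5) = 15.8%

15.8%


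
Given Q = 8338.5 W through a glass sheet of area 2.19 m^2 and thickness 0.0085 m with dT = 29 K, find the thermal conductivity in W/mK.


Fourier's law rearranged: k = Q * t / (A * dT)
  Numerator = 8338.5 * 0.0085 = 70.87725
  Denominator = 2.19 * 29 = 63.51
  k = 70.87725 / 63.51 = 1.116 W/mK

1.116 W/mK


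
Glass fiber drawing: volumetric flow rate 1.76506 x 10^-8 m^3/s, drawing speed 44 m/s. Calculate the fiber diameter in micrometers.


Cross-sectional area from continuity:
  A = Q / v = 1.76506 x 10^-8 / 44 = 4.0115 x 10^-10 m^2
Diameter from circular cross-section:
  d = sqrt(4A / pi) * 10^6 (m -> um)
  d = sqrt(4 * 4.0115 x 10^-10 / pi) * 10^6 = 22.6 um

22.6 um


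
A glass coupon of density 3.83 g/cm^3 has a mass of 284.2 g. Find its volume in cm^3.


Rearrange rho = m / V:
  V = m / rho
  V = 284.2 / 3.83 = 74.204 cm^3

74.204 cm^3


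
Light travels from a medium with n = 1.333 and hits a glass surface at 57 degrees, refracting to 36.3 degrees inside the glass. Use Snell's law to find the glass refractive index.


Apply Snell's law: n1 * sin(theta1) = n2 * sin(theta2)
  n2 = n1 * sin(theta1) / sin(theta2)
  sin(57) = 0.838671
  sin(36.3) = 0.592013
  n2 = 1.333 * 0.838671 / 0.592013 = 1.8884

1.8884


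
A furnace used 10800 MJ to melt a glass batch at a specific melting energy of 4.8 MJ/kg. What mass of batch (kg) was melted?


Rearrange E = m * s for m:
  m = E / s
  m = 10800 / 4.8 = 2250.0 kg

2250.0 kg


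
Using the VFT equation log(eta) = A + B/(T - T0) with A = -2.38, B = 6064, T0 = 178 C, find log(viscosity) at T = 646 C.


VFT equation: log(eta) = A + B / (T - T0)
  T - T0 = 646 - 178 = 468
  B / (T - T0) = 6064 / 468 = 12.957
  log(eta) = -2.38 + 12.957 = 10.577

10.577


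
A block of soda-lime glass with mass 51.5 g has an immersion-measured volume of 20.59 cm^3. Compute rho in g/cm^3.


Use the definition of density:
  rho = mass / volume
  rho = 51.5 / 20.59 = 2.501 g/cm^3

2.501 g/cm^3


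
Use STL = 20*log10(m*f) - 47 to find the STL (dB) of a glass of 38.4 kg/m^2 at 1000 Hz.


Mass law: STL = 20 * log10(m * f) - 47
  m * f = 38.4 * 1000 = 38400
  log10(38400) = 4.58433
  STL = 20 * 4.58433 - 47 = 91.6866 - 47 = 44.7 dB

44.7 dB


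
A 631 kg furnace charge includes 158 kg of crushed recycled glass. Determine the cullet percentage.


Cullet ratio = (cullet mass / total batch mass) * 100
  Ratio = 158 / 631 * 100 = 25.04%

25.04%


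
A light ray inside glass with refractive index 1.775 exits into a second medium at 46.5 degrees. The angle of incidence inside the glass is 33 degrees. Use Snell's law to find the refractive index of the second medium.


Apply Snell's law: n1 * sin(theta1) = n2 * sin(theta2)
  n2 = n1 * sin(theta1) / sin(theta2)
  sin(33) = 0.544639
  sin(46.5) = 0.725374
  n2 = 1.775 * 0.544639 / 0.725374 = 1.3327

1.3327


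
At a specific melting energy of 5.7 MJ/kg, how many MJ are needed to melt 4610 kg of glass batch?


Total energy = mass * specific energy
  E = 4610 * 5.7 = 26277 MJ

26277 MJ


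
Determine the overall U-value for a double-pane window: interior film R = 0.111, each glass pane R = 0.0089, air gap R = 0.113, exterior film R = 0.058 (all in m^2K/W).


Total thermal resistance (series):
  R_total = R_in + R_glass + R_air + R_glass + R_out
  R_total = 0.111 + 0.0089 + 0.113 + 0.0089 + 0.058 = 0.2998 m^2K/W
U-value = 1 / R_total = 1 / 0.2998 = 3.336 W/m^2K

3.336 W/m^2K


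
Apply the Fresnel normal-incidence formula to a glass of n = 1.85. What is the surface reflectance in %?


Fresnel reflectance at normal incidence:
  R = ((n - 1)/(n + 1))^2
  (n - 1)/(n + 1) = (1.85 - 1)/(1.85 + 1) = 0.298246
  R = 0.298246^2 = 0.0889507
  R(%) = 0.0889507 * 100 = 8.895%

8.895%


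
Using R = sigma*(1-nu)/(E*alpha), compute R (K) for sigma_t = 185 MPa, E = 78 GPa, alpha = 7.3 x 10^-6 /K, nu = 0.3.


Thermal shock resistance: R = sigma * (1 - nu) / (E * alpha)
  Numerator = 185 * (1 - 0.3) = 129.5
  Denominator = 78 * 1000 * (7.3 x 10^-6) = 0.5694
  R = 129.5 / 0.5694 = 227.4 K

227.4 K


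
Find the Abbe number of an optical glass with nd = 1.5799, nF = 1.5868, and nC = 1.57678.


Abbe number formula: Vd = (nd - 1) / (nF - nC)
  nd - 1 = 1.5799 - 1 = 0.5799
  nF - nC = 1.5868 - 1.57678 = 0.01002
  Vd = 0.5799 / 0.01002 = 57.87

57.87


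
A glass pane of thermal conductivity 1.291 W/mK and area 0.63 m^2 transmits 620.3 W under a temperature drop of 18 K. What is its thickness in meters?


Fourier's law: t = k * A * dT / Q
  t = 1.291 * 0.63 * 18 / 620.3
  t = 14.63994 / 620.3 = 0.0236 m

0.0236 m


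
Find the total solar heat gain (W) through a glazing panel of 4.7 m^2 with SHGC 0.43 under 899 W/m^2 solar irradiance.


Solar heat gain: Q = Area * SHGC * Irradiance
  Q = 4.7 * 0.43 * 899 = 1816.9 W

1816.9 W


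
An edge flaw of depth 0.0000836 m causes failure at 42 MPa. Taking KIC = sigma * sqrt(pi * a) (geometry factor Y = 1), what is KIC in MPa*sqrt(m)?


Fracture toughness: KIC = sigma * sqrt(pi * a)
  pi * a = pi * 0.0000836 = 0.000262637
  sqrt(pi * a) = 0.016206
  KIC = 42 * 0.016206 = 0.681 MPa*sqrt(m)

0.681 MPa*sqrt(m)


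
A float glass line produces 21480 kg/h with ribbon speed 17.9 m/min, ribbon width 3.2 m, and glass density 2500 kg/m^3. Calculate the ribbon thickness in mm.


Ribbon cross-section from mass balance:
  Volume rate = throughput / density = 21480 / 2500 = 8.592 m^3/h
  thickness = volume rate / (speed * 60 * width), i.e.
  thickness = throughput / (60 * speed * width * density) * 1000
  thickness = 21480 / (60 * 17.9 * 3.2 * 2500) * 1000 = 2.5 mm

2.5 mm


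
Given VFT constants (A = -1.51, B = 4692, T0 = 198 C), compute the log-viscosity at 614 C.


VFT equation: log(eta) = A + B / (T - T0)
  T - T0 = 614 - 198 = 416
  B / (T - T0) = 4692 / 416 = 11.279
  log(eta) = -1.51 + 11.279 = 9.769

9.769


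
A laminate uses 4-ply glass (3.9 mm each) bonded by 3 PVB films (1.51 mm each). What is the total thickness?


Total thickness = glass contribution + PVB contribution
  Glass: 4 * 3.9 = 15.6 mm
  PVB: 3 * 1.51 = 4.53 mm
  Total = 15.6 + 4.53 = 20.13 mm

20.13 mm


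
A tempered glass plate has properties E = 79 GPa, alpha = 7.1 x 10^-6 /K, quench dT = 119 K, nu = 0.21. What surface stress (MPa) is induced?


Tempering stress: sigma = E * alpha * dT / (1 - nu)
  E (MPa) = 79 * 1000 = 79000
  Numerator = 79000 * (7.1 x 10^-6) * 119 = 66.7471
  Denominator = 1 - 0.21 = 0.79
  sigma = 66.7471 / 0.79 = 84.5 MPa

84.5 MPa


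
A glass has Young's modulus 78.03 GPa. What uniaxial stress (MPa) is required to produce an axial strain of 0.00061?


Rearrange E = sigma / epsilon:
  sigma = E * epsilon
  E (MPa) = 78.03 * 1000 = 78030
  sigma = 78030 * 0.00061 = 47.6 MPa

47.6 MPa


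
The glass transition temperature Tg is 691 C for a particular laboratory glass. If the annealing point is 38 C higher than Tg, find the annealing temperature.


The annealing temperature is Tg plus the offset:
  T_anneal = 691 + 38 = 729 C

729 C


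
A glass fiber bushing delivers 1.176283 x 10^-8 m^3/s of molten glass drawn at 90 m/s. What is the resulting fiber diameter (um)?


Cross-sectional area from continuity:
  A = Q / v = 1.176283 x 10^-8 / 90 = 1.306981 x 10^-10 m^2
Diameter from circular cross-section:
  d = sqrt(4A / pi) * 10^6 (m -> um)
  d = sqrt(4 * 1.306981 x 10^-10 / pi) * 10^6 = 12.9 um

12.9 um


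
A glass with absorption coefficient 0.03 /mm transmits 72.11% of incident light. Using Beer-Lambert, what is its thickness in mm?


Rearrange T = exp(-alpha * thickness):
  thickness = -ln(T) / alpha
  T = 72.11/100 = 0.7211
  ln(T) = -0.32698
  -ln(T) = 0.32698
  thickness = 0.32698 / 0.03 = 10.9 mm

10.9 mm


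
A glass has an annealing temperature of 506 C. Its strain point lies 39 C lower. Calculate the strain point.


Strain point = annealing point - difference:
  T_strain = 506 - 39 = 467 C

467 C


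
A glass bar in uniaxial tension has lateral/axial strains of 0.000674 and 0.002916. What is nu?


Poisson's ratio: nu = lateral strain / axial strain
  nu = 0.000674 / 0.002916 = 0.2311

0.2311


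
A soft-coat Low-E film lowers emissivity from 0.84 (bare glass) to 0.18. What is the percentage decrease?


Percentage reduction = (1 - coated/uncoated) * 100
  Ratio = 0.18 / 0.84 = 0.2143
  Reduction = (1 - 0.2143) * 100 = 78.6%

78.6%


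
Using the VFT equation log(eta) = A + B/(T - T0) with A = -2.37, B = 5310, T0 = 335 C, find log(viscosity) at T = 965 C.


VFT equation: log(eta) = A + B / (T - T0)
  T - T0 = 965 - 335 = 630
  B / (T - T0) = 5310 / 630 = 8.429
  log(eta) = -2.37 + 8.429 = 6.059

6.059


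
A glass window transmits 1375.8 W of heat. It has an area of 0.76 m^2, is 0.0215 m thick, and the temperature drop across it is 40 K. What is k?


Fourier's law rearranged: k = Q * t / (A * dT)
  Numerator = 1375.8 * 0.0215 = 29.5797
  Denominator = 0.76 * 40 = 30.4
  k = 29.5797 / 30.4 = 0.973 W/mK

0.973 W/mK


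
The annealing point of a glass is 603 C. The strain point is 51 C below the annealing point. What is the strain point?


Strain point = annealing point - difference:
  T_strain = 603 - 51 = 552 C

552 C


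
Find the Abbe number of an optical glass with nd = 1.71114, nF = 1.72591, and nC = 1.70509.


Abbe number formula: Vd = (nd - 1) / (nF - nC)
  nd - 1 = 1.71114 - 1 = 0.71114
  nF - nC = 1.72591 - 1.70509 = 0.02082
  Vd = 0.71114 / 0.02082 = 34.16

34.16


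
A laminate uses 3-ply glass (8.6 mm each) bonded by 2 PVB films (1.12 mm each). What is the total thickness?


Total thickness = glass contribution + PVB contribution
  Glass: 3 * 8.6 = 25.8 mm
  PVB: 2 * 1.12 = 2.24 mm
  Total = 25.8 + 2.24 = 28.04 mm

28.04 mm


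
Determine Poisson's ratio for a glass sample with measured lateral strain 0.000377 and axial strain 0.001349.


Poisson's ratio: nu = lateral strain / axial strain
  nu = 0.000377 / 0.001349 = 0.2795

0.2795


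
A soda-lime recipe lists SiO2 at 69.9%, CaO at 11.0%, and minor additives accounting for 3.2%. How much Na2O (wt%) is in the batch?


Pieces sum to 100%:
  Na2O = 100 - (SiO2 + CaO + others)
  Na2O = 100 - (69.9 + 11.0 + 3.2) = 15.9%

15.9%


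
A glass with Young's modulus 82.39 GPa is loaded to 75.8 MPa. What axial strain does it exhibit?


Rearrange E = sigma / epsilon:
  epsilon = sigma / E
  E (MPa) = 82.39 * 1000 = 82390
  epsilon = 75.8 / 82390 = 0.00092

0.00092


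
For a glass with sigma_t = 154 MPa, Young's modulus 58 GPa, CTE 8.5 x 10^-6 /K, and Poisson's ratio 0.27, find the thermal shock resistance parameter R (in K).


Thermal shock resistance: R = sigma * (1 - nu) / (E * alpha)
  Numerator = 154 * (1 - 0.27) = 112.42
  Denominator = 58 * 1000 * (8.5 x 10^-6) = 0.493
  R = 112.42 / 0.493 = 228.0 K

228.0 K


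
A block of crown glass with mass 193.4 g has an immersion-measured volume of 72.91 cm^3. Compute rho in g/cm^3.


Use the definition of density:
  rho = mass / volume
  rho = 193.4 / 72.91 = 2.653 g/cm^3

2.653 g/cm^3


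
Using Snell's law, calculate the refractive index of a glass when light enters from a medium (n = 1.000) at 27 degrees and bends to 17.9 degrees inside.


Apply Snell's law: n1 * sin(theta1) = n2 * sin(theta2)
  n2 = n1 * sin(theta1) / sin(theta2)
  sin(27) = 0.45399
  sin(17.9) = 0.307357
  n2 = 1.000 * 0.45399 / 0.307357 = 1.4771

1.4771


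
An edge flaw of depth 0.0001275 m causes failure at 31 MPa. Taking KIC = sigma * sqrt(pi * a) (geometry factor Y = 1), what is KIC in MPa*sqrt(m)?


Fracture toughness: KIC = sigma * sqrt(pi * a)
  pi * a = pi * 0.0001275 = 0.000400553
  sqrt(pi * a) = 0.020014
  KIC = 31 * 0.020014 = 0.62 MPa*sqrt(m)

0.62 MPa*sqrt(m)


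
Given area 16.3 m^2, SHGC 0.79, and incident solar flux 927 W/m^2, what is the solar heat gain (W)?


Solar heat gain: Q = Area * SHGC * Irradiance
  Q = 16.3 * 0.79 * 927 = 11937 W

11937 W


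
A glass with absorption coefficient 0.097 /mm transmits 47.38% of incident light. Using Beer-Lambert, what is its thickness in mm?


Rearrange T = exp(-alpha * thickness):
  thickness = -ln(T) / alpha
  T = 47.38/100 = 0.4738
  ln(T) = -0.74697
  -ln(T) = 0.74697
  thickness = 0.74697 / 0.097 = 7.7 mm

7.7 mm


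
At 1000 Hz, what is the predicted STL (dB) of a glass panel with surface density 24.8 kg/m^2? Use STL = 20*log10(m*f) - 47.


Mass law: STL = 20 * log10(m * f) - 47
  m * f = 24.8 * 1000 = 24800
  log10(24800) = 4.39445
  STL = 20 * 4.39445 - 47 = 87.889 - 47 = 40.9 dB

40.9 dB


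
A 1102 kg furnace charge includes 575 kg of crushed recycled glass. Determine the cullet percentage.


Cullet ratio = (cullet mass / total batch mass) * 100
  Ratio = 575 / 1102 * 100 = 52.18%

52.18%


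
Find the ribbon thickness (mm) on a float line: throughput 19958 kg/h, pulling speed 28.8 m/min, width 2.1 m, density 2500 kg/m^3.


Ribbon cross-section from mass balance:
  Volume rate = throughput / density = 19958 / 2500 = 7.9832 m^3/h
  thickness = volume rate / (speed * 60 * width), i.e.
  thickness = throughput / (60 * speed * width * density) * 1000
  thickness = 19958 / (60 * 28.8 * 2.1 * 2500) * 1000 = 2.2 mm

2.2 mm


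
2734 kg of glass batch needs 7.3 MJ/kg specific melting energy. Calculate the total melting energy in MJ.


Total energy = mass * specific energy
  E = 2734 * 7.3 = 19958.2 MJ

19958.2 MJ


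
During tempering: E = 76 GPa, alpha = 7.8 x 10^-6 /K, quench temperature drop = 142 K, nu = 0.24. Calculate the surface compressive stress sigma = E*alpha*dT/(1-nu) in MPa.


Tempering stress: sigma = E * alpha * dT / (1 - nu)
  E (MPa) = 76 * 1000 = 76000
  Numerator = 76000 * (7.8 x 10^-6) * 142 = 84.1776
  Denominator = 1 - 0.24 = 0.76
  sigma = 84.1776 / 0.76 = 110.8 MPa

110.8 MPa


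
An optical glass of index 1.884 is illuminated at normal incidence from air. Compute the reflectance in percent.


Fresnel reflectance at normal incidence:
  R = ((n - 1)/(n + 1))^2
  (n - 1)/(n + 1) = (1.884 - 1)/(1.884 + 1) = 0.306519
  R = 0.306519^2 = 0.0939539
  R(%) = 0.0939539 * 100 = 9.395%

9.395%


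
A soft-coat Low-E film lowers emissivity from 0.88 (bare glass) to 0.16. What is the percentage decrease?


Percentage reduction = (1 - coated/uncoated) * 100
  Ratio = 0.16 / 0.88 = 0.1818
  Reduction = (1 - 0.1818) * 100 = 81.8%

81.8%


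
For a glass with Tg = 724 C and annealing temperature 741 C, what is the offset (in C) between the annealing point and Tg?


Offset = T_anneal - Tg:
  offset = 741 - 724 = 17 C

17 C


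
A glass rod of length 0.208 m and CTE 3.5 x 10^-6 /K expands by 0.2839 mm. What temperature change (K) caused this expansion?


Rearrange dL = alpha * L0 * dT for dT:
  dT = dL / (alpha * L0)
  dL (m) = 0.2839 / 1000 = 0.0002839
  dT = 0.0002839 / ((3.5 x 10^-6) * 0.208) = 390.0 K

390.0 K


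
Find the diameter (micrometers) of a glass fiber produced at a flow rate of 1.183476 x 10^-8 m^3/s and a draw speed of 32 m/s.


Cross-sectional area from continuity:
  A = Q / v = 1.183476 x 10^-8 / 32 = 3.698362 x 10^-10 m^2
Diameter from circular cross-section:
  d = sqrt(4A / pi) * 10^6 (m -> um)
  d = sqrt(4 * 3.698362 x 10^-10 / pi) * 10^6 = 21.7 um

21.7 um


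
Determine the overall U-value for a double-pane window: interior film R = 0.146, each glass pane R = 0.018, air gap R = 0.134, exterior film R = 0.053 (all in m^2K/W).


Total thermal resistance (series):
  R_total = R_in + R_glass + R_air + R_glass + R_out
  R_total = 0.146 + 0.018 + 0.134 + 0.018 + 0.053 = 0.369 m^2K/W
U-value = 1 / R_total = 1 / 0.369 = 2.71 W/m^2K

2.71 W/m^2K


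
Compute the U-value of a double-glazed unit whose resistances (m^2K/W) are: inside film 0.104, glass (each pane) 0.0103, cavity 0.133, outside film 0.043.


Total thermal resistance (series):
  R_total = R_in + R_glass + R_air + R_glass + R_out
  R_total = 0.104 + 0.0103 + 0.133 + 0.0103 + 0.043 = 0.3006 m^2K/W
U-value = 1 / R_total = 1 / 0.3006 = 3.327 W/m^2K

3.327 W/m^2K


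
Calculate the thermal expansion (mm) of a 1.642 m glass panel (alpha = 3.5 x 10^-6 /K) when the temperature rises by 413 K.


Thermal expansion formula: dL = alpha * L0 * dT
  dL = (3.5 x 10^-6) * 1.642 * 413 = 0.00237351 m
Convert to mm: 0.00237351 * 1000 = 2.3735 mm

2.3735 mm


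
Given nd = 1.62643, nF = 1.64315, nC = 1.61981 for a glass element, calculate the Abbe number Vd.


Abbe number formula: Vd = (nd - 1) / (nF - nC)
  nd - 1 = 1.62643 - 1 = 0.62643
  nF - nC = 1.64315 - 1.61981 = 0.02334
  Vd = 0.62643 / 0.02334 = 26.84

26.84


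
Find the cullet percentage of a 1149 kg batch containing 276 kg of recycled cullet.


Cullet ratio = (cullet mass / total batch mass) * 100
  Ratio = 276 / 1149 * 100 = 24.02%

24.02%


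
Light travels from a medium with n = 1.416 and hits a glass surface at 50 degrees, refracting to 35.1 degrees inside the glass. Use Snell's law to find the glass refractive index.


Apply Snell's law: n1 * sin(theta1) = n2 * sin(theta2)
  n2 = n1 * sin(theta1) / sin(theta2)
  sin(50) = 0.766044
  sin(35.1) = 0.575005
  n2 = 1.416 * 0.766044 / 0.575005 = 1.8865

1.8865


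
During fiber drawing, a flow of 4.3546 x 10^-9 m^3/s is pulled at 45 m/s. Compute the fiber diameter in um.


Cross-sectional area from continuity:
  A = Q / v = 4.3546 x 10^-9 / 45 = 9.676889 x 10^-11 m^2
Diameter from circular cross-section:
  d = sqrt(4A / pi) * 10^6 (m -> um)
  d = sqrt(4 * 9.676889 x 10^-11 / pi) * 10^6 = 11.1 um

11.1 um


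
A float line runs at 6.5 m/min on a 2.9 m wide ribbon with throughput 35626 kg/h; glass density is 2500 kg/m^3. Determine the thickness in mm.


Ribbon cross-section from mass balance:
  Volume rate = throughput / density = 35626 / 2500 = 14.2504 m^3/h
  thickness = volume rate / (speed * 60 * width), i.e.
  thickness = throughput / (60 * speed * width * density) * 1000
  thickness = 35626 / (60 * 6.5 * 2.9 * 2500) * 1000 = 12.6 mm

12.6 mm


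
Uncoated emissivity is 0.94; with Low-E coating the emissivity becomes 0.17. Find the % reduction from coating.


Percentage reduction = (1 - coated/uncoated) * 100
  Ratio = 0.17 / 0.94 = 0.1809
  Reduction = (1 - 0.1809) * 100 = 81.9%

81.9%


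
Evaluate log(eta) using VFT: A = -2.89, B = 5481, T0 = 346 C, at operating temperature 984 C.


VFT equation: log(eta) = A + B / (T - T0)
  T - T0 = 984 - 346 = 638
  B / (T - T0) = 5481 / 638 = 8.591
  log(eta) = -2.89 + 8.591 = 5.701

5.701


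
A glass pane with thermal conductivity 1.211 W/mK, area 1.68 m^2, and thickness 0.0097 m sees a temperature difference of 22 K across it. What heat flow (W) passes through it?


Fourier's law: Q = k * A * dT / t
  Q = 1.211 * 1.68 * 22 / 0.0097
  Q = 44.75856 / 0.0097 = 4614.3 W

4614.3 W


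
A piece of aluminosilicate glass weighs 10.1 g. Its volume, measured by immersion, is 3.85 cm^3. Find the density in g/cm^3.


Use the definition of density:
  rho = mass / volume
  rho = 10.1 / 3.85 = 2.623 g/cm^3

2.623 g/cm^3
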